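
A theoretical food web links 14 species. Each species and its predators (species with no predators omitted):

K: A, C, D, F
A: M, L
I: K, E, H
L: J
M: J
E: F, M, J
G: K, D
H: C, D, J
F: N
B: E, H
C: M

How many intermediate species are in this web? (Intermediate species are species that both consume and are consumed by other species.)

8

Intermediate species (has both prey and predators): K, E, H, A, C, F, M, L.
Count: 8.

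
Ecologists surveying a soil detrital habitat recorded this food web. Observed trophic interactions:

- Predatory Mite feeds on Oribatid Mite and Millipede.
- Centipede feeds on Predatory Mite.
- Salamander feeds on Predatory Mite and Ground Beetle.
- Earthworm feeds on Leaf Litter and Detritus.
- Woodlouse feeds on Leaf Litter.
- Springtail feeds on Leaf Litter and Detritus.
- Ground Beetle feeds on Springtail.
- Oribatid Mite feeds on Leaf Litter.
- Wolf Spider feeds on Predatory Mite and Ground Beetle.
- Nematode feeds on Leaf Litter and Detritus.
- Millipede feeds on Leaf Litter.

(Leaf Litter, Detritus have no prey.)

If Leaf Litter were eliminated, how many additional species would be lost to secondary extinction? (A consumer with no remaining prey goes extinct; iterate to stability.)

5

Remove Leaf Litter.
Round 1: Millipede (all prey gone), Oribatid Mite (all prey gone), Woodlouse (all prey gone) → extinct.
Round 2: Predatory Mite (all prey gone) → extinct.
Round 3: Centipede (all prey gone) → extinct.
No further losses. Total secondary extinctions: 5.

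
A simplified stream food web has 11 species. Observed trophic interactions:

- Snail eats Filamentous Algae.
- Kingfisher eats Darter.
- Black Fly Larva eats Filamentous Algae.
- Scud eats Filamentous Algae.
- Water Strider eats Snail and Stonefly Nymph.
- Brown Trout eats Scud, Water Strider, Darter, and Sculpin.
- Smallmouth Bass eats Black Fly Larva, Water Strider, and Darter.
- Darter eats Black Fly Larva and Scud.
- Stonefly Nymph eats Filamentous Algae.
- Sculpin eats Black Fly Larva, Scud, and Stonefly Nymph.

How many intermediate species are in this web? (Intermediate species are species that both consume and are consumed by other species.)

Intermediate species (has both prey and predators): Stonefly Nymph, Snail, Black Fly Larva, Scud, Sculpin, Darter, Water Strider.
Count: 7.

7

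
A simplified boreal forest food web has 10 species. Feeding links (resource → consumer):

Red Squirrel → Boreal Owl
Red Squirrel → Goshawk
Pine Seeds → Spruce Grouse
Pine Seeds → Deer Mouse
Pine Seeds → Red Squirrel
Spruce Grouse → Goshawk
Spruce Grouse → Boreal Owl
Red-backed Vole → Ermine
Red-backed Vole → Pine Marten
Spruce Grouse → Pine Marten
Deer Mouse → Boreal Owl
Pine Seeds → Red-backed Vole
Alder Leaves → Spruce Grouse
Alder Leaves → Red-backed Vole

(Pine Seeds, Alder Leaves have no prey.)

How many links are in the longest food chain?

2 links

One longest chain: Pine Seeds → Deer Mouse → Boreal Owl.
It has 3 species and 2 links.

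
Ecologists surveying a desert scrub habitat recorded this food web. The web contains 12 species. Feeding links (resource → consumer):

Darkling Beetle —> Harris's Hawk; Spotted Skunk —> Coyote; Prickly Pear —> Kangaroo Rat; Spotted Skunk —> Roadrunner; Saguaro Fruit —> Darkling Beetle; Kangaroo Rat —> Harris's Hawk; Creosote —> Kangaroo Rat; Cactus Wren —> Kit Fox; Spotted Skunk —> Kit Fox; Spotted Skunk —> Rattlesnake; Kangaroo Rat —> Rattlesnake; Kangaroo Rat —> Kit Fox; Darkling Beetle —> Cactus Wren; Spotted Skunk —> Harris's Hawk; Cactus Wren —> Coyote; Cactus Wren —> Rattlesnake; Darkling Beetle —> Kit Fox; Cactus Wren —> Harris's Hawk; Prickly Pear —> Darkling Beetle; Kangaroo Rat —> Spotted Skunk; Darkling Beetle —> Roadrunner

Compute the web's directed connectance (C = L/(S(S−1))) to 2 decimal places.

C = 0.16

The web has S = 12 species and L = 21 feeding links.
C = L / (S(S−1)) = 21 / 132 = 0.1591 ≈ 0.16.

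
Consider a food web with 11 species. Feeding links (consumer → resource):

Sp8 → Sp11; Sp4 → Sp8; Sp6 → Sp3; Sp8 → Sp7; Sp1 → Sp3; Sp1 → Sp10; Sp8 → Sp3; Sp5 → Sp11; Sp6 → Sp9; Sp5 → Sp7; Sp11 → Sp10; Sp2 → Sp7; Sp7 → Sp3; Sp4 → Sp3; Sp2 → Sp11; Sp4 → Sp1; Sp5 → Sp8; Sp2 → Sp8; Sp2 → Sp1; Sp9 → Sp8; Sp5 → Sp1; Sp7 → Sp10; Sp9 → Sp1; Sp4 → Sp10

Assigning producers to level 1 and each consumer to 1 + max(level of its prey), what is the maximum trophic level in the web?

Producers (level 1): Sp3, Sp10.
Sp10 → Sp11 → Sp8 → Sp9 → Sp6 gives Sp6 level 5.
No species has a prey at level 5, so no species reaches level 6.

5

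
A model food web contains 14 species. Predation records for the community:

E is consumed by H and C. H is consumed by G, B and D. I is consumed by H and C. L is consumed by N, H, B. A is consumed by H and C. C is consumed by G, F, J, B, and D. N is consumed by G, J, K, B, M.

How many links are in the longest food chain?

One longest chain: L → N → G.
It has 3 species and 2 links.

2 links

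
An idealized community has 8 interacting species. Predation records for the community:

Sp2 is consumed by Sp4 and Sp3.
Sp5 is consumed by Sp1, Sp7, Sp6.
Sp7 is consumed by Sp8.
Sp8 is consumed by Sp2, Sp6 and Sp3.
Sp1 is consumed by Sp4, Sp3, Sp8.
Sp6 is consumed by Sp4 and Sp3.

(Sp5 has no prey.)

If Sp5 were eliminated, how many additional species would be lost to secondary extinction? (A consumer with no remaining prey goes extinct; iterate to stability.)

7

Remove Sp5.
Round 1: Sp1 (all prey gone), Sp7 (all prey gone) → extinct.
Round 2: Sp8 (all prey gone) → extinct.
Round 3: Sp2 (all prey gone), Sp6 (all prey gone) → extinct.
Round 4: Sp3 (all prey gone), Sp4 (all prey gone) → extinct.
No further losses. Total secondary extinctions: 7.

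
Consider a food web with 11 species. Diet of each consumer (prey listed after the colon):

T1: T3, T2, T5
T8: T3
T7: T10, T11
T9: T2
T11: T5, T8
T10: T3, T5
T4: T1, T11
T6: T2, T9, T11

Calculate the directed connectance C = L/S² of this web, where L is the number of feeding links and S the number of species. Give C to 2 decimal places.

The web has S = 11 species and L = 16 feeding links.
C = L / S² = 16 / 121 = 0.1322 ≈ 0.13.

C = 0.13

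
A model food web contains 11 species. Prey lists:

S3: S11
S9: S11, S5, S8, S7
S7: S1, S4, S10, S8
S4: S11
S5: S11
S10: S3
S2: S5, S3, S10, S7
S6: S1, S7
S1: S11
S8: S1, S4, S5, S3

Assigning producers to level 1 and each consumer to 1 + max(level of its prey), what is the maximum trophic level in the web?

5

Producers (level 1): S11.
S11 → S3 → S10 → S7 → S2 gives S2 level 5.
No species has a prey at level 5, so no species reaches level 6.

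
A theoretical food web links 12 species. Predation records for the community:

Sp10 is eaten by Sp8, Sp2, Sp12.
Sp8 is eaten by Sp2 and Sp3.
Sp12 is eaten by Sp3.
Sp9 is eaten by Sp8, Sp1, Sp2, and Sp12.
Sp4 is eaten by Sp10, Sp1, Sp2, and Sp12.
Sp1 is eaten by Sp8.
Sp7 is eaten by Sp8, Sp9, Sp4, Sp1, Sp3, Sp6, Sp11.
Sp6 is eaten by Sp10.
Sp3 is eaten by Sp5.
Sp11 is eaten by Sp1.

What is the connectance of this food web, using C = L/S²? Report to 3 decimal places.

C = 0.174

The web has S = 12 species and L = 25 feeding links.
C = L / S² = 25 / 144 = 0.1736 ≈ 0.174.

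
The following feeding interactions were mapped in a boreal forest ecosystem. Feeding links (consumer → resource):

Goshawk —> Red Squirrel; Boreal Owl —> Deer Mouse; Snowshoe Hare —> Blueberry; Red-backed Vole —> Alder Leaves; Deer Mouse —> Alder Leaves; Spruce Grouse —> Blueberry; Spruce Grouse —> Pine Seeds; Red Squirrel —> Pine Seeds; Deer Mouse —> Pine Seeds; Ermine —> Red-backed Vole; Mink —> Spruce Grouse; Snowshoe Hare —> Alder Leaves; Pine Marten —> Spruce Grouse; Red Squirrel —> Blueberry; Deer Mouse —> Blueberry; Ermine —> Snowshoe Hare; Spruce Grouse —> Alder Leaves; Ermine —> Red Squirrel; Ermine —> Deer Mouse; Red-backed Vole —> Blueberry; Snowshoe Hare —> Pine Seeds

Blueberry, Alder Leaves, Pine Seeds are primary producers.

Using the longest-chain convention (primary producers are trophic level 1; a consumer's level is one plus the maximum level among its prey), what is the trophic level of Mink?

Trophic level 3

Blueberry is a producer → level 1.
Spruce Grouse eats Blueberry (level 1); other prey at levels: Alder Leaves 1, Pine Seeds 1 → level 2.
Mink eats Spruce Grouse → level 3.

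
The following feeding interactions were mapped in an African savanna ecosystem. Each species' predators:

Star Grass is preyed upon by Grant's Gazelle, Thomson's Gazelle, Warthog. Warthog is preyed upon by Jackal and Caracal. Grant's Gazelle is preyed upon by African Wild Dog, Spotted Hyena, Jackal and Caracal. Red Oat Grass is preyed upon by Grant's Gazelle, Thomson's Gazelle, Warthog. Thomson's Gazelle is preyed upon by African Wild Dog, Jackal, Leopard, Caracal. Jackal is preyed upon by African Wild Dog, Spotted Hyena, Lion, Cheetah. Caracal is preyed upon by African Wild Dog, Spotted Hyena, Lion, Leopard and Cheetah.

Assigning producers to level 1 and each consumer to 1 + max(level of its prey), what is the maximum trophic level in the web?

4

Producers (level 1): Star Grass, Red Oat Grass.
Star Grass → Grant's Gazelle → Caracal → Leopard gives Leopard level 4.
No species has a prey at level 4, so no species reaches level 5.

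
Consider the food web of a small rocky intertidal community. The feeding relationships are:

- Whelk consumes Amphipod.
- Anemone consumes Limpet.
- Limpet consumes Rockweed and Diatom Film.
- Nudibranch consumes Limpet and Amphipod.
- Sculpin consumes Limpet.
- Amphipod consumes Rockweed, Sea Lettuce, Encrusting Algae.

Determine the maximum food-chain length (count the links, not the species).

2 links

One longest chain: Diatom Film → Limpet → Sculpin.
It has 3 species and 2 links.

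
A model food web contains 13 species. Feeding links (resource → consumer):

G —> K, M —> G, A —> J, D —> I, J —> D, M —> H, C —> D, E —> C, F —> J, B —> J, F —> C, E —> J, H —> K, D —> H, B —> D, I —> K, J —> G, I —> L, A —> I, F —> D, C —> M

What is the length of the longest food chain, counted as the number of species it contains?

5 species

One longest chain: E → C → M → G → K.
It has 5 species and 4 links.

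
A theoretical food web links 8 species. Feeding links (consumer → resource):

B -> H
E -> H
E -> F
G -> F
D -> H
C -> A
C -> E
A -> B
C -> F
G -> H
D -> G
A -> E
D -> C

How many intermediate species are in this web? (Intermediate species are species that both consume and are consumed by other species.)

5

Intermediate species (has both prey and predators): G, E, B, A, C.
Count: 5.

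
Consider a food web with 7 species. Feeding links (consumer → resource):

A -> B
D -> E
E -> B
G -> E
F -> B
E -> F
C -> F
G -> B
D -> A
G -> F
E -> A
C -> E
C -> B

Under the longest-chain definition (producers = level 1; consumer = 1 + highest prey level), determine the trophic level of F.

Trophic level 2

B is a producer → level 1.
F eats B → level 2.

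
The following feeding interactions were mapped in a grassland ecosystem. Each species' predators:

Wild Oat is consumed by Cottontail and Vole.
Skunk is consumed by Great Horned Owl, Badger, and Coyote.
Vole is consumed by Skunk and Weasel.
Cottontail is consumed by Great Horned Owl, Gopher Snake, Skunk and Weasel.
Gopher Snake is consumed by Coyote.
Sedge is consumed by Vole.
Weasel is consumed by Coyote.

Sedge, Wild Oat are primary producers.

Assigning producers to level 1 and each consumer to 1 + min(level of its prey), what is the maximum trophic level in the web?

4

Producers (level 1): Sedge, Wild Oat.
Following each consumer down to its lowest-level prey: Sedge → Vole → Weasel → Coyote (levels 1 through 4).
All prey of Coyote (Weasel 3, Gopher Snake 3, Skunk 3) are at level 3 or above, so Coyote is at level 1 + 3 = 4.
Every consumer has at least one prey at level 3 or below, so none exceeds level 4.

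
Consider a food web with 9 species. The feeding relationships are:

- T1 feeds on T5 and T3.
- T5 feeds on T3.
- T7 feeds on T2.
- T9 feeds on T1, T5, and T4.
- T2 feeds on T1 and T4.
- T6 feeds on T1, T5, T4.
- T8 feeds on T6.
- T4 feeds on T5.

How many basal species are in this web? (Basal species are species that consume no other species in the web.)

1

Basal species (no prey listed): T3.
Count: 1.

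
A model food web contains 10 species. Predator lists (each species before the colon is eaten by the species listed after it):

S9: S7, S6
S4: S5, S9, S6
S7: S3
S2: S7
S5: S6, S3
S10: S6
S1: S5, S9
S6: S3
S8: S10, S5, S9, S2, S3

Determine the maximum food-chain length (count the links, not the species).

One longest chain: S8 → S10 → S6 → S3.
It has 4 species and 3 links.

3 links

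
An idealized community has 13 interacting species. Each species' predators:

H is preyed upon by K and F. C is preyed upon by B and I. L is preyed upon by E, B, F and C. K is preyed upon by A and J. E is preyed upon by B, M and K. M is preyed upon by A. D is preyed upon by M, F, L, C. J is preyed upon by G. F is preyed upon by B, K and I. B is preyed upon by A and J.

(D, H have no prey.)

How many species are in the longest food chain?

6 species

One longest chain: D → L → F → K → J → G.
It has 6 species and 5 links.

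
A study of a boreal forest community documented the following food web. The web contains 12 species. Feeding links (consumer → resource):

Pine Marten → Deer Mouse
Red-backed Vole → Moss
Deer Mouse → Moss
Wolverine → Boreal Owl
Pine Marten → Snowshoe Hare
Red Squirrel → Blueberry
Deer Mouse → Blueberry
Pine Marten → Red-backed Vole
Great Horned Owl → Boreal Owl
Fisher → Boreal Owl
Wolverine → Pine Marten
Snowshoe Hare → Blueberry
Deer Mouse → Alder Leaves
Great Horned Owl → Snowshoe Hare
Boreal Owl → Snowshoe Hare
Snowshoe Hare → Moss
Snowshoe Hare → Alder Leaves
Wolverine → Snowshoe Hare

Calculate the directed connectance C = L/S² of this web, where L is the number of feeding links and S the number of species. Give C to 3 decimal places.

The web has S = 12 species and L = 18 feeding links.
C = L / S² = 18 / 144 = 0.1250 ≈ 0.125.

C = 0.125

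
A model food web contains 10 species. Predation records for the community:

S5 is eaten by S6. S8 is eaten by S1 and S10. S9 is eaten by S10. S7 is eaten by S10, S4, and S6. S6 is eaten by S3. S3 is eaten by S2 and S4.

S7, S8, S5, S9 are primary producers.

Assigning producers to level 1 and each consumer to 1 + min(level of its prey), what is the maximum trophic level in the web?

Producers (level 1): S7, S8, S5, S9.
Following each consumer down to its lowest-level prey: S7 → S6 → S3 → S2 (levels 1 through 4).
All prey of S2 (S3 3) are at level 3 or above, so S2 is at level 1 + 3 = 4.
Every consumer has at least one prey at level 3 or below, so none exceeds level 4.

4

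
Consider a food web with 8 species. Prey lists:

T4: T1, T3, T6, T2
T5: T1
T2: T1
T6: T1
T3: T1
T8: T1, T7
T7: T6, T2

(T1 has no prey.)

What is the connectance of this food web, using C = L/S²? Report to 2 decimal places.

The web has S = 8 species and L = 12 feeding links.
C = L / S² = 12 / 64 = 0.1875 ≈ 0.19.

C = 0.19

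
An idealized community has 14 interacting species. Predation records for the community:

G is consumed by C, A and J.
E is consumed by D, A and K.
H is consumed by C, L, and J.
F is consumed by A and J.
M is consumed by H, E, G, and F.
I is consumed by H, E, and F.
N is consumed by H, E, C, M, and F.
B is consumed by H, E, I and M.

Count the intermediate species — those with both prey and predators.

Intermediate species (has both prey and predators): I, M, F, G, E, H.
Count: 6.

6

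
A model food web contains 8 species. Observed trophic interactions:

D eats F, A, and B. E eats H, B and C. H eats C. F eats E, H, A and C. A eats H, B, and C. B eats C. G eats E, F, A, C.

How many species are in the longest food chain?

One longest chain: C → H → A → F → D.
It has 5 species and 4 links.

5 species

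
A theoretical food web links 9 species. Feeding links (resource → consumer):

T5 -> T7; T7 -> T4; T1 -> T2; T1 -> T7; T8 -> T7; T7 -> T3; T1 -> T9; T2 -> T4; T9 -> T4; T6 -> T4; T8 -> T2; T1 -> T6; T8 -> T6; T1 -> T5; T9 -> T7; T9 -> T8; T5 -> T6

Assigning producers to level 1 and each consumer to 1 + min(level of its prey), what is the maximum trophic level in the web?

Producers (level 1): T1.
Following each consumer down to its lowest-level prey: T1 → T7 → T3 (levels 1 through 3).
All prey of T3 (T7 2) are at level 2 or above, so T3 is at level 1 + 2 = 3.
Every consumer has at least one prey at level 2 or below, so none exceeds level 3.

3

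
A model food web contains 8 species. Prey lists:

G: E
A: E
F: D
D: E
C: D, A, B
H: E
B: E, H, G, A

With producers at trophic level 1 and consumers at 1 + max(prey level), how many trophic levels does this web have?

Producers (level 1): E.
E → H → B → C gives C level 4.
No species has a prey at level 4, so no species reaches level 5.

4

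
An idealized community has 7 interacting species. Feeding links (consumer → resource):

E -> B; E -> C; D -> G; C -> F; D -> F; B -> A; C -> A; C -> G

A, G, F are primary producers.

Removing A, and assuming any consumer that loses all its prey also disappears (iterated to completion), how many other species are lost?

Remove A.
Round 1: B (all prey gone) → extinct.
No further losses. Total secondary extinctions: 1.

1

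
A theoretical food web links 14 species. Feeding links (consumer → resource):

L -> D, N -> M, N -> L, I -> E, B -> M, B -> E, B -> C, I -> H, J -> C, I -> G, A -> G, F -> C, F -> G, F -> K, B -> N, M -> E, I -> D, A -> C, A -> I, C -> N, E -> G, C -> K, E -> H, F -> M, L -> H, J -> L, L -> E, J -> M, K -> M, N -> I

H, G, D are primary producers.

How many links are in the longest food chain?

One longest chain: H → E → M → K → C → J.
It has 6 species and 5 links.

5 links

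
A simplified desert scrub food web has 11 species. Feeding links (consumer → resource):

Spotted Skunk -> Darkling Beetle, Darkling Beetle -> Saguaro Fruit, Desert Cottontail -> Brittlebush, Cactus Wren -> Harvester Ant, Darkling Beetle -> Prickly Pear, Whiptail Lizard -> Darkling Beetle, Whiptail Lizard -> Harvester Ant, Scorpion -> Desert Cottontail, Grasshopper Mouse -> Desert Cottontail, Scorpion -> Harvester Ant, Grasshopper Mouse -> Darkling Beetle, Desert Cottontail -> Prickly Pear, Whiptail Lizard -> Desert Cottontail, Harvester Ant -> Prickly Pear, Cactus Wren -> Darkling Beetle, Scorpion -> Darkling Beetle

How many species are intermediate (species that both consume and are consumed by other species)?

3

Intermediate species (has both prey and predators): Darkling Beetle, Desert Cottontail, Harvester Ant.
Count: 3.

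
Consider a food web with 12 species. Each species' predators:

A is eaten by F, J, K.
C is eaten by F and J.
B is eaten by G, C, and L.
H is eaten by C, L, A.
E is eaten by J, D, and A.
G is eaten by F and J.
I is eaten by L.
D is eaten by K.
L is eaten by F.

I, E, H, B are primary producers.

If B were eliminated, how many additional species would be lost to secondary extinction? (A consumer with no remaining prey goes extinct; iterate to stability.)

Remove B.
Round 1: G (all prey gone) → extinct.
No further losses. Total secondary extinctions: 1.

1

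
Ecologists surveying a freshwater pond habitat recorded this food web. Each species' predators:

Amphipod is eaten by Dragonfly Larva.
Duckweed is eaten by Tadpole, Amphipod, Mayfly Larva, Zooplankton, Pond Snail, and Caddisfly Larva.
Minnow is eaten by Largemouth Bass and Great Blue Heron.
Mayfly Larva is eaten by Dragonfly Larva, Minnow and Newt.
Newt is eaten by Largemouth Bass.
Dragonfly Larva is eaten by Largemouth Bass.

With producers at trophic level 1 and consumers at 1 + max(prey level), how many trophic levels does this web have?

4

Producers (level 1): Duckweed.
Duckweed → Mayfly Larva → Dragonfly Larva → Largemouth Bass gives Largemouth Bass level 4.
No species has a prey at level 4, so no species reaches level 5.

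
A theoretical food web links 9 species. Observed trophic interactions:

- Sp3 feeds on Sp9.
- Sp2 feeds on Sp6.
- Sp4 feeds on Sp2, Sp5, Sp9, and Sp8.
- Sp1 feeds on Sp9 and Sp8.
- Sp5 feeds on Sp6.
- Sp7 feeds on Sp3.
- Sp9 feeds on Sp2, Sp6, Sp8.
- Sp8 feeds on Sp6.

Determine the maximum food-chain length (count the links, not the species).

4 links

One longest chain: Sp6 → Sp8 → Sp9 → Sp3 → Sp7.
It has 5 species and 4 links.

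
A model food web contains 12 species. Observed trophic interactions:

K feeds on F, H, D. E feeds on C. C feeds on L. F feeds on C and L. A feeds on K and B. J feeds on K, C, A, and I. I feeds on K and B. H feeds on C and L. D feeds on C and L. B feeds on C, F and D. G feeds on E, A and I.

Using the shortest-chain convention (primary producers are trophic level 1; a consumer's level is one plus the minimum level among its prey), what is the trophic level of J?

Trophic level 3

L is a producer → level 1.
C eats L → level 2.
J eats C → level 3.
No prey of J is below level 2, so 3 is the minimum.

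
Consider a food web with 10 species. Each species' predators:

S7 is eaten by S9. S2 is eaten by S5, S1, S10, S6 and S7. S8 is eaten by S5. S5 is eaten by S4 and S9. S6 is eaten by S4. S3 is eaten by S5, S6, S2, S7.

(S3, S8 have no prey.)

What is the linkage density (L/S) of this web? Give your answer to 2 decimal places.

There are L = 14 links among S = 10 species.
L/S = 14/10 = 1.4000 ≈ 1.40.

L/S = 1.40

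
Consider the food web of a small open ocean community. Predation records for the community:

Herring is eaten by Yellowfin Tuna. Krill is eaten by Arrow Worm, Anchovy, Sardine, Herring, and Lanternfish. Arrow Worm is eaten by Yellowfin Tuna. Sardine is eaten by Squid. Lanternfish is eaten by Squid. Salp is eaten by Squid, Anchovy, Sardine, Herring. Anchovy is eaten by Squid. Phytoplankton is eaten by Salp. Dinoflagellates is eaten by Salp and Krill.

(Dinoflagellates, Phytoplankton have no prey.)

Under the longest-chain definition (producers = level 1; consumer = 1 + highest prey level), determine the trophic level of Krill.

Dinoflagellates is a producer → level 1.
Krill eats Dinoflagellates → level 2.

Trophic level 2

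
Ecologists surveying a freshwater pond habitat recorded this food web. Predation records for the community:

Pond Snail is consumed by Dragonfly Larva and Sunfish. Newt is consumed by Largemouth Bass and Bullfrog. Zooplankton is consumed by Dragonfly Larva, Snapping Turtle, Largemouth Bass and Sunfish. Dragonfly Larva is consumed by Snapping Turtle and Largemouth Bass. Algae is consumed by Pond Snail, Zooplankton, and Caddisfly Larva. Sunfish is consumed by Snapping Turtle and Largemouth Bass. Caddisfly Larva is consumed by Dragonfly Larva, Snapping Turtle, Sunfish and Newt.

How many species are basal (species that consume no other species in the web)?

Basal species (no prey listed): Algae.
Count: 1.

1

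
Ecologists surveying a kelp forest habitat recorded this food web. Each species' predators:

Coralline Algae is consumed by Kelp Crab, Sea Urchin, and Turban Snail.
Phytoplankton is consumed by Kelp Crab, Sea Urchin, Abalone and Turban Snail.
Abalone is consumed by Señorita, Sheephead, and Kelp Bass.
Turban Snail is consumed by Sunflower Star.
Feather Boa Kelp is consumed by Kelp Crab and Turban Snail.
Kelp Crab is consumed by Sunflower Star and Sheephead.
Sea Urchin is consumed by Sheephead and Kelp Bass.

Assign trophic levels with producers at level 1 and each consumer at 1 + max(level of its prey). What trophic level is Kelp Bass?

Phytoplankton is a producer → level 1.
Abalone eats Phytoplankton → level 2.
Kelp Bass eats Abalone (level 2); other prey at levels: Sea Urchin 2 → level 3.

Trophic level 3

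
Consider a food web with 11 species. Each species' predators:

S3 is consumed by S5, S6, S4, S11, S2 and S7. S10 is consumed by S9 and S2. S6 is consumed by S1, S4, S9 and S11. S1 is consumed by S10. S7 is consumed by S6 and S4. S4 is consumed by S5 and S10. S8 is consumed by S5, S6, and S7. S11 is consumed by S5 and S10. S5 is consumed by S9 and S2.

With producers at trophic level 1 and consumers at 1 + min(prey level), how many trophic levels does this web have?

Producers (level 1): S3, S8.
Following each consumer down to its lowest-level prey: S3 → S11 → S10 (levels 1 through 3).
All prey of S10 (S11 2, S4 2, S1 3) are at level 2 or above, so S10 is at level 1 + 2 = 3.
Every consumer has at least one prey at level 2 or below, so none exceeds level 3.

3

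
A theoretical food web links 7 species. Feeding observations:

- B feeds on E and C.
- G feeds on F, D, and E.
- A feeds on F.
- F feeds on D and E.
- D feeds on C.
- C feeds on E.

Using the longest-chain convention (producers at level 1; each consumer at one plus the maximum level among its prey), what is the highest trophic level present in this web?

Producers (level 1): E.
E → C → D → F → A gives A level 5.
No species has a prey at level 5, so no species reaches level 6.

5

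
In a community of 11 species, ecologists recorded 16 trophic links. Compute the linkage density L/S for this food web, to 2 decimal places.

There are L = 16 links among S = 11 species.
L/S = 16/11 = 1.4545 ≈ 1.45.

L/S = 1.45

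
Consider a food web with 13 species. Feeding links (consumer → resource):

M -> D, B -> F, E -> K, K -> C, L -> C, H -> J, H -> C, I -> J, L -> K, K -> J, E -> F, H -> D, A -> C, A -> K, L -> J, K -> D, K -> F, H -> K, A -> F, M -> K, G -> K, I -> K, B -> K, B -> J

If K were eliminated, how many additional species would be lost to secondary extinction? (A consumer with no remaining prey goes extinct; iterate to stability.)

Remove K.
Round 1: G (all prey gone) → extinct.
No further losses. Total secondary extinctions: 1.

1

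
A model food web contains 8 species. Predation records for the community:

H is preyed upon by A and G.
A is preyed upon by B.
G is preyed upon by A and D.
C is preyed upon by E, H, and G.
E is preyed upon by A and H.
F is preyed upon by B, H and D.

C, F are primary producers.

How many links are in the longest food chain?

5 links

One longest chain: C → E → H → G → A → B.
It has 6 species and 5 links.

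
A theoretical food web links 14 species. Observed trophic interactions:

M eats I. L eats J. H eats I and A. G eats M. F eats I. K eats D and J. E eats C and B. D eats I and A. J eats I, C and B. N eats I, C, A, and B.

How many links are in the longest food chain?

2 links

One longest chain: B → J → K.
It has 3 species and 2 links.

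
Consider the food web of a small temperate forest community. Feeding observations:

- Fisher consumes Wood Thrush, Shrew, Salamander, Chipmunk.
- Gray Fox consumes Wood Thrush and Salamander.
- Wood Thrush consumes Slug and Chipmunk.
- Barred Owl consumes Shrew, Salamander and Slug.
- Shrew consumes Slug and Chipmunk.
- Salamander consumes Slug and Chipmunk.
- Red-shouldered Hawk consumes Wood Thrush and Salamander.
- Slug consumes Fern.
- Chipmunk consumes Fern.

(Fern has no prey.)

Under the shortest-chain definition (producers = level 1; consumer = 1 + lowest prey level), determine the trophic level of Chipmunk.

Fern is a producer → level 1.
Chipmunk eats Fern → level 2.

Trophic level 2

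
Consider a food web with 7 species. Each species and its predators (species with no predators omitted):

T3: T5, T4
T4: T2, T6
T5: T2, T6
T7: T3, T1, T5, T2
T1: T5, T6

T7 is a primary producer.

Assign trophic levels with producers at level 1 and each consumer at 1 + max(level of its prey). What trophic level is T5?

Trophic level 3

T7 is a producer → level 1.
T3 eats T7 → level 2.
T5 eats T3 (level 2); other prey at levels: T7 1, T1 2 → level 3.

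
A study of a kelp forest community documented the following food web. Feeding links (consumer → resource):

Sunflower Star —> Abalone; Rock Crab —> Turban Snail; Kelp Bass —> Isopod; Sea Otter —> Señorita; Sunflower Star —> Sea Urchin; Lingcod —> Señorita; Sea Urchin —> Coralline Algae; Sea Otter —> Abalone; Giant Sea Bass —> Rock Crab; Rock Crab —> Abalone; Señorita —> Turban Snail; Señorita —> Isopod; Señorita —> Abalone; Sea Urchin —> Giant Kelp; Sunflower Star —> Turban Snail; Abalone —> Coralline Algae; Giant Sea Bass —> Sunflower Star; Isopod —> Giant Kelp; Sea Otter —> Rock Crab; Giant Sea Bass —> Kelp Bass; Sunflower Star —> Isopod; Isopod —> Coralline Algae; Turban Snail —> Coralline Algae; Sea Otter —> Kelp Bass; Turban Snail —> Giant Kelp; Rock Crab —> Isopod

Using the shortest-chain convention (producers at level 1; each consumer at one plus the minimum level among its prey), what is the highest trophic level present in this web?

Producers (level 1): Giant Kelp, Coralline Algae.
Following each consumer down to its lowest-level prey: Coralline Algae → Abalone → Sunflower Star → Giant Sea Bass (levels 1 through 4).
All prey of Giant Sea Bass (Sunflower Star 3, Rock Crab 3, Kelp Bass 3) are at level 3 or above, so Giant Sea Bass is at level 1 + 3 = 4.
Every consumer has at least one prey at level 3 or below, so none exceeds level 4.

4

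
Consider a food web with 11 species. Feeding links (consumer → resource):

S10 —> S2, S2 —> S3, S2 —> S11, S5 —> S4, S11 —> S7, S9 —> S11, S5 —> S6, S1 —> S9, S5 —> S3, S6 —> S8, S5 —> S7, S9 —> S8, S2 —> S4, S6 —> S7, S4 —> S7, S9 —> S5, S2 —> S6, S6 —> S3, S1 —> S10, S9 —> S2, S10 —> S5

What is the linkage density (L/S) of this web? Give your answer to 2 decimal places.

L/S = 1.91

There are L = 21 links among S = 11 species.
L/S = 21/11 = 1.9091 ≈ 1.91.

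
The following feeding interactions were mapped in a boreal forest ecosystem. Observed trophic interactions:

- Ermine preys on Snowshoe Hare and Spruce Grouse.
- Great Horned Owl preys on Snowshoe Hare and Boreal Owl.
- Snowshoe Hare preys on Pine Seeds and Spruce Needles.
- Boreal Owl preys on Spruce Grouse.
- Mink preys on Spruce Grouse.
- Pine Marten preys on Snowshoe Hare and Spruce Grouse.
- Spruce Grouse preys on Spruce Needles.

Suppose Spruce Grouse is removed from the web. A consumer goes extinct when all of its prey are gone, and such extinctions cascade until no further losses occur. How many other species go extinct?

2

Remove Spruce Grouse.
Round 1: Mink (all prey gone), Boreal Owl (all prey gone) → extinct.
No further losses. Total secondary extinctions: 2.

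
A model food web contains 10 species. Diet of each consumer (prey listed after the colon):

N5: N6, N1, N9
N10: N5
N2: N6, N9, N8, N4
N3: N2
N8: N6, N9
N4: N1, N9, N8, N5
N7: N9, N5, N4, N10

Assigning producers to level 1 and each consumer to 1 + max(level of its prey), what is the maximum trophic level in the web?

5

Producers (level 1): N6, N1, N9.
N6 → N8 → N4 → N2 → N3 gives N3 level 5.
No species has a prey at level 5, so no species reaches level 6.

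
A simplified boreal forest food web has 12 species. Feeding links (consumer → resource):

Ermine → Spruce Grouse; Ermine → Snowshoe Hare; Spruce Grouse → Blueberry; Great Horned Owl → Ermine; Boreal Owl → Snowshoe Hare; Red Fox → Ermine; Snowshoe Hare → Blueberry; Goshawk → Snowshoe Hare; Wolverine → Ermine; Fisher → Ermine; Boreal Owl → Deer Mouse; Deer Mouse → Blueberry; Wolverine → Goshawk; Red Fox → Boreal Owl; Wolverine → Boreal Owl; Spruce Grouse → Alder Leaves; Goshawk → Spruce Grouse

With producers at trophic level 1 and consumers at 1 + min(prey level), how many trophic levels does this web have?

Producers (level 1): Alder Leaves, Blueberry.
Following each consumer down to its lowest-level prey: Alder Leaves → Spruce Grouse → Ermine → Red Fox (levels 1 through 4).
All prey of Red Fox (Ermine 3, Boreal Owl 3) are at level 3 or above, so Red Fox is at level 1 + 3 = 4.
Every consumer has at least one prey at level 3 or below, so none exceeds level 4.

4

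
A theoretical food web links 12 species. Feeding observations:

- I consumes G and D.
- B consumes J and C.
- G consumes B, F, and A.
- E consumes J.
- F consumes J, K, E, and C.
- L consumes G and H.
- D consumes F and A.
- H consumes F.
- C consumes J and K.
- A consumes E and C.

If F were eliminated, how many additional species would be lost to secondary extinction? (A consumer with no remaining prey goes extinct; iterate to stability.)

1

Remove F.
Round 1: H (all prey gone) → extinct.
No further losses. Total secondary extinctions: 1.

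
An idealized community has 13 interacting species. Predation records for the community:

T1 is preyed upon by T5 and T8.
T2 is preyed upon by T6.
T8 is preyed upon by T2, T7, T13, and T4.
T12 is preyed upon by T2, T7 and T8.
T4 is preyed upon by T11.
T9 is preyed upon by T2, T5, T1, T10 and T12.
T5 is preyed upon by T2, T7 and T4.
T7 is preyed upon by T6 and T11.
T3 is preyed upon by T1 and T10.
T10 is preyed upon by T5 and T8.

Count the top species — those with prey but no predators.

Top species (has prey, but nothing eats it): T13, T6, T11.
Count: 3.

3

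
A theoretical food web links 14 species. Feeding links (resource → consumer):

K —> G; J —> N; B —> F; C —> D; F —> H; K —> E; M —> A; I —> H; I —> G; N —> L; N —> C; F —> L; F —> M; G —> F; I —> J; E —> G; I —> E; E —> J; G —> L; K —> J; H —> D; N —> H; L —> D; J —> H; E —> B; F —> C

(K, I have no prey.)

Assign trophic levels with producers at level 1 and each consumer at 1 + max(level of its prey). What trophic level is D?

Trophic level 6

K is a producer → level 1.
E eats K (level 1); other prey at levels: I 1 → level 2.
B eats E → level 3.
F eats B (level 3); other prey at levels: G 3 → level 4.
H eats F (level 4); other prey at levels: I 1, J 3, N 4 → level 5.
D eats H (level 5); other prey at levels: L 5, C 5 → level 6.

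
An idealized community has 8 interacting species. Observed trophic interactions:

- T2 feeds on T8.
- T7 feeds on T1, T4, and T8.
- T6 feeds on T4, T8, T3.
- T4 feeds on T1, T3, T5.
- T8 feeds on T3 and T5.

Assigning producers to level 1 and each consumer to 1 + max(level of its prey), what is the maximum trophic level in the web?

Producers (level 1): T1, T5, T3.
T1 → T4 → T6 gives T6 level 3.
No species has a prey at level 3, so no species reaches level 4.

3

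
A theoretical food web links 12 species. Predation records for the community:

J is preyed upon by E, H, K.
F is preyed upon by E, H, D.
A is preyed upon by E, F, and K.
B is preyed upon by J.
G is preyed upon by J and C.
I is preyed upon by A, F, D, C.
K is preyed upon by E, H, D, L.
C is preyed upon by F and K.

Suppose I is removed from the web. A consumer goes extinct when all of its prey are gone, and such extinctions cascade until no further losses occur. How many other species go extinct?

1

Remove I.
Round 1: A (all prey gone) → extinct.
No further losses. Total secondary extinctions: 1.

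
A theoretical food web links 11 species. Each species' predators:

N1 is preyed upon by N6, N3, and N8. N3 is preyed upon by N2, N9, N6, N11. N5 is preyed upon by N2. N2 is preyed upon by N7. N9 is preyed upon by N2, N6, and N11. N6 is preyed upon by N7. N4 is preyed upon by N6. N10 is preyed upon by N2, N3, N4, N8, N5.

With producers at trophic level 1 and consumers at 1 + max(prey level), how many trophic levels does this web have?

Producers (level 1): N10, N1.
N10 → N3 → N9 → N6 → N7 gives N7 level 5.
No species has a prey at level 5, so no species reaches level 6.

5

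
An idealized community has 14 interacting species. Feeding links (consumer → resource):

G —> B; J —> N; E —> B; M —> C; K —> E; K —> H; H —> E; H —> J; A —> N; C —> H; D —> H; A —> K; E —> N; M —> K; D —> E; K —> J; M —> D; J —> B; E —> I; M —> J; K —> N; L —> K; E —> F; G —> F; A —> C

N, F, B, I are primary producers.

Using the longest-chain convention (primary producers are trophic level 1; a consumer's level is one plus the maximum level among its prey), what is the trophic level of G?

Trophic level 2

F is a producer → level 1.
G eats F (level 1); other prey at levels: B 1 → level 2.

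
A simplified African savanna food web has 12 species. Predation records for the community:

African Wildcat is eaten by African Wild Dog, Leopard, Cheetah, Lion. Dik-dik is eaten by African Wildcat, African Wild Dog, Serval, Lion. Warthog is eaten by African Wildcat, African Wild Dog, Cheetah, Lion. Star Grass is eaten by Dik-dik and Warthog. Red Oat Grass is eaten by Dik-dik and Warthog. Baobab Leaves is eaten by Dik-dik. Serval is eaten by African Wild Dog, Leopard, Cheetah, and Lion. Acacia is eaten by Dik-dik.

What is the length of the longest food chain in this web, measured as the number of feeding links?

One longest chain: Baobab Leaves → Dik-dik → Serval → Leopard.
It has 4 species and 3 links.

3 links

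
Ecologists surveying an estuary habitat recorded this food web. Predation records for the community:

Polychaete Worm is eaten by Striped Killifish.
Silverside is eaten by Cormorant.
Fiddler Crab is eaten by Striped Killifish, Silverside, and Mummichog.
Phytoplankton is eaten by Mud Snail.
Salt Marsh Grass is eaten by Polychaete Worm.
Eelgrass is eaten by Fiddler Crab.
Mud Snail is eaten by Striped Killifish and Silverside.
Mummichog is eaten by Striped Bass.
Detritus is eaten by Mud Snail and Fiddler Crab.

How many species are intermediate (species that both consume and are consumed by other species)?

Intermediate species (has both prey and predators): Polychaete Worm, Fiddler Crab, Mud Snail, Silverside, Mummichog.
Count: 5.

5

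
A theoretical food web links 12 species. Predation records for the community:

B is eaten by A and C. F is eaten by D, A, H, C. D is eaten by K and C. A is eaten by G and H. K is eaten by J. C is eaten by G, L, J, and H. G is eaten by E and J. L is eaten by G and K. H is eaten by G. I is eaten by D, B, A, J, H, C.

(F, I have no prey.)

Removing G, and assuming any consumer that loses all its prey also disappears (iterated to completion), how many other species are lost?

Remove G.
Round 1: E (all prey gone) → extinct.
No further losses. Total secondary extinctions: 1.

1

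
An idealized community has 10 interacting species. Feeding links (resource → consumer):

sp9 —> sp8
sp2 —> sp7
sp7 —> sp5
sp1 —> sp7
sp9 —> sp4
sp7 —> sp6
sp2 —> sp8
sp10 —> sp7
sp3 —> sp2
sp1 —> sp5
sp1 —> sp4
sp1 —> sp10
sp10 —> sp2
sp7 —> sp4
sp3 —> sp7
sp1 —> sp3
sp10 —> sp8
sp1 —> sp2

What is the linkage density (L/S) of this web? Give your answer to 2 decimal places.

L/S = 1.80

There are L = 18 links among S = 10 species.
L/S = 18/10 = 1.8000 ≈ 1.80.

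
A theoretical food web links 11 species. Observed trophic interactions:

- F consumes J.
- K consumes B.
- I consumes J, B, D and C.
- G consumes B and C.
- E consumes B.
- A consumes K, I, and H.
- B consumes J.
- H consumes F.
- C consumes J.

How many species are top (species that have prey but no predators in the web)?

Top species (has prey, but nothing eats it): G, E, A.
Count: 3.

3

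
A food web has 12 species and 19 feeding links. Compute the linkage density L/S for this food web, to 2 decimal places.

L/S = 1.58

There are L = 19 links among S = 12 species.
L/S = 19/12 = 1.5833 ≈ 1.58.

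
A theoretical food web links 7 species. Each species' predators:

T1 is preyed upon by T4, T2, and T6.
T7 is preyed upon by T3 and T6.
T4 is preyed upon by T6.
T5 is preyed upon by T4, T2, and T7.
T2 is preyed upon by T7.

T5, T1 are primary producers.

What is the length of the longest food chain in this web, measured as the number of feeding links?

3 links

One longest chain: T5 → T2 → T7 → T3.
It has 4 species and 3 links.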